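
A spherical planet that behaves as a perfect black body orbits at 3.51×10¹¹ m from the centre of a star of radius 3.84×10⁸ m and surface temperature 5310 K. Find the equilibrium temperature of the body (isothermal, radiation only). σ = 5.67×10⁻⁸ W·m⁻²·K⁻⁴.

The star's surface emits σT_*⁴; at distance d the flux is S = σT_*⁴(R_*/d)².
S = 5.67×10⁻⁸·(5310)⁴·(3.84×10⁸/3.51×10¹¹)² = 53.95 W/m².
For an isothermal sphere T⁴ = (1−a)S/(4σ) = 2.379×10⁸ K⁴.

T ≈ 124 K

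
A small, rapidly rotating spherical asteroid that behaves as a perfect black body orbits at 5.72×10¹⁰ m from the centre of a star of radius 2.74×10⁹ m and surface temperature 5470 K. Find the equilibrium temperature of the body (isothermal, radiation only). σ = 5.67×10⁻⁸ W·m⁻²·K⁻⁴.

The star's surface emits σT_*⁴; at distance d the flux is S = σT_*⁴(R_*/d)².
S = 5.67×10⁻⁸·(5470)⁴·(2.74×10⁹/5.72×10¹⁰)² = 1.165×10⁵ W/m².
For an isothermal sphere T⁴ = (1−a)S/(4σ) = 5.136×10¹¹ K⁴.

T ≈ 847 K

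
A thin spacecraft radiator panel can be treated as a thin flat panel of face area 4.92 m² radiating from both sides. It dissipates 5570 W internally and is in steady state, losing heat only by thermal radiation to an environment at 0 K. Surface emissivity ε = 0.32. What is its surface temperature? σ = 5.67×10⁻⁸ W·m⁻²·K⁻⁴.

T ≈ 420 K

Steady state: internal power = radiated power, P = εσA T⁴.
Radiating area A = 2·4.92 = 9.840 m².
T⁴ = P/(εσA) = 5570/(0.32·5.67×10⁻⁸·9.840) = 3.120×10¹⁰ K⁴.
T = (3.120×10¹⁰)^(1/4).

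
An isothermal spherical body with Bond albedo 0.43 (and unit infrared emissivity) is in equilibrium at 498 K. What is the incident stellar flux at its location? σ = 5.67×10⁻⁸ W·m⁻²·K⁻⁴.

S ≈ 24500 W/m²

(1−a)S·πr² = σ·4πr²·T⁴ ⇒ S = 4σT⁴/(1−a).
S = 4·5.67×10⁻⁸·6.151×10¹⁰/0.570.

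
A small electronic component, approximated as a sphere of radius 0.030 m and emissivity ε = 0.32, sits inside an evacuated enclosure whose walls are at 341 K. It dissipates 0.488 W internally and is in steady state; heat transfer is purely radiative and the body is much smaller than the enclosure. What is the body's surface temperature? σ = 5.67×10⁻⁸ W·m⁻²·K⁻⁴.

For a small grey body in a large enclosure, net radiated power = εσA(T⁴ − T_w⁴).
Steady state: P = εσA(T⁴ − T_w⁴) with A = 4πr² = 0.01131 m².
T⁴ = P/(εσA) + T_w⁴ = 0.488/(0.32·5.67×10⁻⁸·0.01131) + (341)⁴
    = 2.378×10⁹ + 1.352×10¹⁰ = 1.590×10¹⁰ K⁴.

T ≈ 355 K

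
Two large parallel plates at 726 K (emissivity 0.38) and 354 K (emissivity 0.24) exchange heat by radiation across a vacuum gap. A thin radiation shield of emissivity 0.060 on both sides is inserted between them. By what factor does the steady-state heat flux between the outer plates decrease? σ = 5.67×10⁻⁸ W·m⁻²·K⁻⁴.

Without shield: q₀ = σΔ(T⁴)/(1/ε₁+1/ε₂−1) with denominator 5.798.
With shield the two gaps are in series; the resistances add: (1/ε₁+1/ε_s−1)+(1/ε_s+1/ε₂−1) = 18.30+19.83 = 38.13.
Heat-flux ratio q₀/q = 38.13/5.798.

factor ≈ 6.58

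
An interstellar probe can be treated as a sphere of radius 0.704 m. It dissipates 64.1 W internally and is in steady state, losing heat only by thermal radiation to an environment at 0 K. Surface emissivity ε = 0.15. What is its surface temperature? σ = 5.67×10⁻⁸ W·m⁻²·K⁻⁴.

T ≈ 187 K

Steady state: internal power = radiated power, P = εσA T⁴.
Radiating area A = 4πr² = 6.228 m².
T⁴ = P/(εσA) = 64.1/(0.15·5.67×10⁻⁸·6.228) = 1.210×10⁹ K⁴.
T = (1.210×10⁹)^(1/4).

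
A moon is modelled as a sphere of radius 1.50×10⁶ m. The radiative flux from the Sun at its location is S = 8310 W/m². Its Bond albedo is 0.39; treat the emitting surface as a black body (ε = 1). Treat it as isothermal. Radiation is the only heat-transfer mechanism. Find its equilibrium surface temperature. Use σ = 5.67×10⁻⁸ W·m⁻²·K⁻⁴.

At equilibrium, absorbed power = emitted power.
Absorbing cross-section = πr² = 7.069×10¹² m²; emitting surface = 4πr² = 2.827×10¹³ m² (ratio 4).
(1−a)S·A_cross = εσ·A_surf·T⁴  ⇒  T⁴ = (1−a)S/(4σ).
T⁴ = 0.610·8310/(4·5.67×10⁻⁸) = 2.235×10¹⁰ K⁴.
T = (2.235×10¹⁰)^(1/4).

T ≈ 387 K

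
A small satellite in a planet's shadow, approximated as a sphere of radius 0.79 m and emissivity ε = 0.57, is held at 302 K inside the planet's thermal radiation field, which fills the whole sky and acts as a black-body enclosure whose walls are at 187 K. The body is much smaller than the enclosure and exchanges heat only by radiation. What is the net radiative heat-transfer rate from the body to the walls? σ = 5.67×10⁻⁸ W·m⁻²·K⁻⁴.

P_net ≈ 1800 W

For a small grey body in a large enclosure: P_net = εσA(T_body⁴ − T_wall⁴).
A = 4πr² = 7.843 m²; T_body⁴ − T_wall⁴ = 8.318×10⁹ − 1.223×10⁹ = 7.095×10⁹ K⁴.
|P_net| = 0.57·5.67×10⁻⁸·7.843·7.095×10⁹.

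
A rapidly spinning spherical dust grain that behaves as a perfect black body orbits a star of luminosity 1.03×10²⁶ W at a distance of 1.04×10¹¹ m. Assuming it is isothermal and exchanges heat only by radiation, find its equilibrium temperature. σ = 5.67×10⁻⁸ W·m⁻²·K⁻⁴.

T ≈ 240 K

First find the stellar flux at distance d: S = L/(4πd²) = 1.03×10²⁶/(4π·(1.04×10¹¹)²) = 757.8 W/m².
For an isothermal sphere, absorbed (1−a)S·πr² = emitted σ·4πr²·T⁴, so T⁴ = (1−a)S/(4σ).
T⁴ = 1.00·757.8/(4·5.67×10⁻⁸) = 3.341×10⁹ K⁴.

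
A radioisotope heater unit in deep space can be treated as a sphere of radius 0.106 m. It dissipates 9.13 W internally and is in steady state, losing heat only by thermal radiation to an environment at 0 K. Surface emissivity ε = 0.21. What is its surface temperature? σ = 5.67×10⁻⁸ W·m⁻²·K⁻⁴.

T ≈ 271 K

Steady state: internal power = radiated power, P = εσA T⁴.
Radiating area A = 4πr² = 0.1412 m².
T⁴ = P/(εσA) = 9.13/(0.21·5.67×10⁻⁸·0.1412) = 5.431×10⁹ K⁴.
T = (5.431×10⁹)^(1/4).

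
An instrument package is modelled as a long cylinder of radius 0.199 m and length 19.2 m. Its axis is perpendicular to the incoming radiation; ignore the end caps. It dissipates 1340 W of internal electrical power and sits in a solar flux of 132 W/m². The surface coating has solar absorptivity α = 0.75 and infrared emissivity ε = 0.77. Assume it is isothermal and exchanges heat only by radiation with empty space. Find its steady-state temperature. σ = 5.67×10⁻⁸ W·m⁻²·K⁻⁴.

At steady state, absorbed solar power + internal power = radiated power.
Absorbed: α·S·A_cross = 0.75·132·7.642 = 756.5 W (cross-section 2rL).
Total input = 756.5 + 1340 = 2097 W.
Radiated: εσ·A_surf·T⁴ with A_surf = 2πrL = 24.01 m².
T⁴ = 2097/(0.77·5.67×10⁻⁸·24.01) = 2.000×10⁹ K⁴.

T ≈ 211 K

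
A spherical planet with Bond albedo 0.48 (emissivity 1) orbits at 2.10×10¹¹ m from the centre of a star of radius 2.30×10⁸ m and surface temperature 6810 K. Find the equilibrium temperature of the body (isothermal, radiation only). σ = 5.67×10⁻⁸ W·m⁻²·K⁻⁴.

T ≈ 135 K

The star's surface emits σT_*⁴; at distance d the flux is S = σT_*⁴(R_*/d)².
S = 5.67×10⁻⁸·(6810)⁴·(2.30×10⁸/2.10×10¹¹)² = 146.3 W/m².
For an isothermal sphere T⁴ = (1−a)S/(4σ) = 3.354×10⁸ K⁴.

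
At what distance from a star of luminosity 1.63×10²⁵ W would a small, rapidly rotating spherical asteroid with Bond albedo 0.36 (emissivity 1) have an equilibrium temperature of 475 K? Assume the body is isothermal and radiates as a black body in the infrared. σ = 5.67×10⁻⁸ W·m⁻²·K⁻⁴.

d ≈ 8.48×10⁹ m

For an isothermal black-emitting sphere, (1−a)S·πr² = σ·4πr²·T⁴ ⇒ S = 4σT⁴/(1−a).
S = 4·5.67×10⁻⁸·(475)⁴/0.640 = 18040 W/m².
Flux falls as S = L/(4πd²), so d = √(L/(4πS)) = √(1.63×10²⁵/(4π·18040)).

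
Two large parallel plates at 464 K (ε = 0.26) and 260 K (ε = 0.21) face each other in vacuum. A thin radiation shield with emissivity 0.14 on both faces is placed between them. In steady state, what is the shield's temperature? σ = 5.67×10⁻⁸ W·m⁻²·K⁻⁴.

In steady state the net flux on the hot side equals that on the cold side.
σ(T₁⁴−T_s⁴)/D₁ = σ(T_s⁴−T₂⁴)/D₂, with D₁ = 1/ε₁+1/ε_s−1 = 9.989, D₂ = 1/ε_s+1/ε₂−1 = 10.90.
Solve for T_s⁴: T_s⁴ = (D₂·T₁⁴ + D₁·T₂⁴)/(D₁+D₂) = 2.638×10¹⁰ K⁴.

T_s ≈ 403 K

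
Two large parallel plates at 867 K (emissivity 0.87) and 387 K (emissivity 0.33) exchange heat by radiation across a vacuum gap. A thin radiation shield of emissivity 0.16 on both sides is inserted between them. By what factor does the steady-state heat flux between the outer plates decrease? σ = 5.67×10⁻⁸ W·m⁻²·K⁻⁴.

Without shield: q₀ = σΔ(T⁴)/(1/ε₁+1/ε₂−1) with denominator 3.180.
With shield the two gaps are in series; the resistances add: (1/ε₁+1/ε_s−1)+(1/ε_s+1/ε₂−1) = 6.399+8.280 = 14.68.
Heat-flux ratio q₀/q = 14.68/3.180.

factor ≈ 4.62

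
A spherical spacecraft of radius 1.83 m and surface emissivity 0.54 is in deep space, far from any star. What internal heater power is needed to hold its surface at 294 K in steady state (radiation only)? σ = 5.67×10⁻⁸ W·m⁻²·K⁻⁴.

P = εσ·4πr²·T⁴.
4πr² = 42.08 m²; T⁴ = 7.471×10⁹ K⁴.
P = 0.54·5.67×10⁻⁸·42.08·7.471×10⁹.

P ≈ 9630 W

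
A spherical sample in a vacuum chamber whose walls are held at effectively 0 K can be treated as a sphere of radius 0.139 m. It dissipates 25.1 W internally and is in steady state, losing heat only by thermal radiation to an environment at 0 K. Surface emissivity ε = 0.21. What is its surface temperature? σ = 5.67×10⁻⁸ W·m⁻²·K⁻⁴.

T ≈ 305 K

Steady state: internal power = radiated power, P = εσA T⁴.
Radiating area A = 4πr² = 0.2428 m².
T⁴ = P/(εσA) = 25.1/(0.21·5.67×10⁻⁸·0.2428) = 8.682×10⁹ K⁴.
T = (8.682×10⁹)^(1/4).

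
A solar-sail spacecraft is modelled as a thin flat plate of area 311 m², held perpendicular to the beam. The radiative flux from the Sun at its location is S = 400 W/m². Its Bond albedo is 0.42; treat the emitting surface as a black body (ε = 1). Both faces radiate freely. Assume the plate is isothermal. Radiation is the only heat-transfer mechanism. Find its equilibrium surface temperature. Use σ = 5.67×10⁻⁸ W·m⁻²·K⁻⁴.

At equilibrium, absorbed power = emitted power.
Absorbing cross-section = A = 311.0 m²; emitting surface = 2A = 622.0 m² (ratio 2).
(1−a)S·A_cross = εσ·A_surf·T⁴  ⇒  T⁴ = (1−a)S/(2σ).
T⁴ = 0.580·400/(2·5.67×10⁻⁸) = 2.046×10⁹ K⁴.
T = (2.046×10⁹)^(1/4).

T ≈ 213 K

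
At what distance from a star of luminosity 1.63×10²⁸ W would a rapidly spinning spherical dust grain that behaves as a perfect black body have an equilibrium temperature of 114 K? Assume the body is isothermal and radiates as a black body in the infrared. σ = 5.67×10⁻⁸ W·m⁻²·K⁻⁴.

d ≈ 5.82×10¹² m

For an isothermal black-emitting sphere, (1−a)S·πr² = σ·4πr²·T⁴ ⇒ S = 4σT⁴/(1−a).
S = 4·5.67×10⁻⁸·(114)⁴/1.00 = 38.31 W/m².
Flux falls as S = L/(4πd²), so d = √(L/(4πS)) = √(1.63×10²⁸/(4π·38.31)).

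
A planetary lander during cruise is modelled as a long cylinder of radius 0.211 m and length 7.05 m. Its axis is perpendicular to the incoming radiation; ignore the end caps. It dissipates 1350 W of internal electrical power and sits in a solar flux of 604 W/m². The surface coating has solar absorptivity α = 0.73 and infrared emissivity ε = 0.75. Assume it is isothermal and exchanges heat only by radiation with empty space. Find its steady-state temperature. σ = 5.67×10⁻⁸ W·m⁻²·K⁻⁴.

At steady state, absorbed solar power + internal power = radiated power.
Absorbed: α·S·A_cross = 0.73·604·2.975 = 1312 W (cross-section 2rL).
Total input = 1312 + 1350 = 2662 W.
Radiated: εσ·A_surf·T⁴ with A_surf = 2πrL = 9.347 m².
T⁴ = 2662/(0.75·5.67×10⁻⁸·9.347) = 6.697×10⁹ K⁴.

T ≈ 286 K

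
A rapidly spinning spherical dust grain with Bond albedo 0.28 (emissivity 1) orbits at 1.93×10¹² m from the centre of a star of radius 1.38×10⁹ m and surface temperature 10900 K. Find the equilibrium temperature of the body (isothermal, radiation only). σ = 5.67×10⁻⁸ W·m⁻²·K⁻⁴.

The star's surface emits σT_*⁴; at distance d the flux is S = σT_*⁴(R_*/d)².
S = 5.67×10⁻⁸·(10900)⁴·(1.38×10⁹/1.93×10¹²)² = 409.2 W/m².
For an isothermal sphere T⁴ = (1−a)S/(4σ) = 1.299×10⁹ K⁴.

T ≈ 190 K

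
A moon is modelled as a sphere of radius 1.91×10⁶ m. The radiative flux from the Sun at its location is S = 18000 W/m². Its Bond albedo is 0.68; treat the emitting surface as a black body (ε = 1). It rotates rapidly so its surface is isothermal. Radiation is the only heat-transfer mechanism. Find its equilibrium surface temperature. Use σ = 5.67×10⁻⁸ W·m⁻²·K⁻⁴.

At equilibrium, absorbed power = emitted power.
Absorbing cross-section = πr² = 1.146×10¹³ m²; emitting surface = 4πr² = 4.584×10¹³ m² (ratio 4).
(1−a)S·A_cross = εσ·A_surf·T⁴  ⇒  T⁴ = (1−a)S/(4σ).
T⁴ = 0.320·18000/(4·5.67×10⁻⁸) = 2.540×10¹⁰ K⁴.
T = (2.540×10¹⁰)^(1/4).

T ≈ 399 K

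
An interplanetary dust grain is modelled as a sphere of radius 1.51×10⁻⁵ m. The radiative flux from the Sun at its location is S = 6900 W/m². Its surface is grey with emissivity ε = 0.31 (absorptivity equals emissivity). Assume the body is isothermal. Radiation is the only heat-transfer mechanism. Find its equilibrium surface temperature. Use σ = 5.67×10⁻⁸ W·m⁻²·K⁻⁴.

At equilibrium, absorbed power = emitted power.
Absorbing cross-section = πr² = 7.163×10⁻¹⁰ m²; emitting surface = 4πr² = 2.865×10⁻⁹ m² (ratio 4).
εS·A_cross = εσ·A_surf·T⁴  ⇒  T⁴ = S/(4σ)   (ε cancels).
T⁴ = 6900/(4·5.67×10⁻⁸) = 3.042×10¹⁰ K⁴.
T = (3.042×10¹⁰)^(1/4).

T ≈ 418 K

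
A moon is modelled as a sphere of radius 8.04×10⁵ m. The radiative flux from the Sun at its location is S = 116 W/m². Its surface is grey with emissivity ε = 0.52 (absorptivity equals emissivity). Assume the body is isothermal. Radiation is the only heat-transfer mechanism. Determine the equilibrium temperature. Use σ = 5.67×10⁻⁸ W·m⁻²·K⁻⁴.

At equilibrium, absorbed power = emitted power.
Absorbing cross-section = πr² = 2.031×10¹² m²; emitting surface = 4πr² = 8.123×10¹² m² (ratio 4).
εS·A_cross = εσ·A_surf·T⁴  ⇒  T⁴ = S/(4σ)   (ε cancels).
T⁴ = 116/(4·5.67×10⁻⁸) = 5.115×10⁸ K⁴.
T = (5.115×10⁸)^(1/4).

T ≈ 150 K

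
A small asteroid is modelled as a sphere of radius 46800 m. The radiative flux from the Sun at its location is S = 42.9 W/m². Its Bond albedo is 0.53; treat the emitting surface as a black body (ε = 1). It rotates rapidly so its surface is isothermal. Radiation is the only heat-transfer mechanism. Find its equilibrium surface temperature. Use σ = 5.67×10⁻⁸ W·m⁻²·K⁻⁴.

T ≈ 97.1 K

At equilibrium, absorbed power = emitted power.
Absorbing cross-section = πr² = 6.881×10⁹ m²; emitting surface = 4πr² = 2.752×10¹⁰ m² (ratio 4).
(1−a)S·A_cross = εσ·A_surf·T⁴  ⇒  T⁴ = (1−a)S/(4σ).
T⁴ = 0.470·42.9/(4·5.67×10⁻⁸) = 8.890×10⁷ K⁴.
T = (8.890×10⁷)^(1/4).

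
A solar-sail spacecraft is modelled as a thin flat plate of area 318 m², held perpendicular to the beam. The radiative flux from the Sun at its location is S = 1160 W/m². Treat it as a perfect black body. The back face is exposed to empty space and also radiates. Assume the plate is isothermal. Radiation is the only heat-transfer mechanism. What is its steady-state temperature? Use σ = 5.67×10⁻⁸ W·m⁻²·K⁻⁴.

At equilibrium, absorbed power = emitted power.
Absorbing cross-section = A = 318.0 m²; emitting surface = 2A = 636.0 m² (ratio 2).
S·A_cross = εσ·A_surf·T⁴  ⇒  T⁴ = S/(2σ).
T⁴ = 1.00·1160/(2·5.67×10⁻⁸) = 1.023×10¹⁰ K⁴.
T = (1.023×10¹⁰)^(1/4).

T ≈ 318 K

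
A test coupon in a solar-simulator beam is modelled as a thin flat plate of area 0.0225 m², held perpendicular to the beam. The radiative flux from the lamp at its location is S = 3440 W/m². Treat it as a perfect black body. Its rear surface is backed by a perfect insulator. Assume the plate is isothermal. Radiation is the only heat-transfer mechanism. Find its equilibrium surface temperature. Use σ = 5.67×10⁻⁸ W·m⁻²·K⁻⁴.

At equilibrium, absorbed power = emitted power.
Absorbing cross-section = A = 0.02250 m²; emitting surface = A = 0.02250 m² (ratio 1).
S·A_cross = εσ·A_surf·T⁴  ⇒  T⁴ = S/(1σ).
T⁴ = 1.00·3440/(1·5.67×10⁻⁸) = 6.067×10¹⁰ K⁴.
T = (6.067×10¹⁰)^(1/4).

T ≈ 496 K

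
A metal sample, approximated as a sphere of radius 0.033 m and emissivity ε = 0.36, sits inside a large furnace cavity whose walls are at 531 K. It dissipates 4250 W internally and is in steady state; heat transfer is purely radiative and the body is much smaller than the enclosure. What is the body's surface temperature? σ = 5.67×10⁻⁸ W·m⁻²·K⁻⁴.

For a small grey body in a large enclosure, net radiated power = εσA(T⁴ − T_w⁴).
Steady state: P = εσA(T⁴ − T_w⁴) with A = 4πr² = 0.01368 m².
T⁴ = P/(εσA) + T_w⁴ = 4250/(0.36·5.67×10⁻⁸·0.01368) + (531)⁴
    = 1.521×10¹³ + 7.950×10¹⁰ = 1.529×10¹³ K⁴.

T ≈ 1980 K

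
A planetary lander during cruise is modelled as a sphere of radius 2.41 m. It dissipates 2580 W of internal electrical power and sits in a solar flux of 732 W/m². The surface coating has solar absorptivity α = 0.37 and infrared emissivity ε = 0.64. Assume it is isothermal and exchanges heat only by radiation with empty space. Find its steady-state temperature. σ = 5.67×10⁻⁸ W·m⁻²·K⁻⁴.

T ≈ 231 K

At steady state, absorbed solar power + internal power = radiated power.
Absorbed: α·S·A_cross = 0.37·732·18.25 = 4942 W (cross-section πr²).
Total input = 4942 + 2580 = 7522 W.
Radiated: εσ·A_surf·T⁴ with A_surf = 4πr² = 72.99 m².
T⁴ = 7522/(0.64·5.67×10⁻⁸·72.99) = 2.840×10⁹ K⁴.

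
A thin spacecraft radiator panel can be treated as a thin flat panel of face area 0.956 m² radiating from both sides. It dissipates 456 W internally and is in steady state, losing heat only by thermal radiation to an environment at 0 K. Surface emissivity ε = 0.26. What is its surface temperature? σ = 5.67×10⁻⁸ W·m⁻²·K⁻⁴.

T ≈ 357 K

Steady state: internal power = radiated power, P = εσA T⁴.
Radiating area A = 2·0.956 = 1.912 m².
T⁴ = P/(εσA) = 456/(0.26·5.67×10⁻⁸·1.912) = 1.618×10¹⁰ K⁴.
T = (1.618×10¹⁰)^(1/4).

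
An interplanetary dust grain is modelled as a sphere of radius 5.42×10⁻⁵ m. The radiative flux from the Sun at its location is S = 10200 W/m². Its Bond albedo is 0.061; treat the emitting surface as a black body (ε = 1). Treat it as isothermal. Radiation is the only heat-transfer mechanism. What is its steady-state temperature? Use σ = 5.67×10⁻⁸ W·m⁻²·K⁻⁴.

T ≈ 453 K

At equilibrium, absorbed power = emitted power.
Absorbing cross-section = πr² = 9.229×10⁻⁹ m²; emitting surface = 4πr² = 3.692×10⁻⁸ m² (ratio 4).
(1−a)S·A_cross = εσ·A_surf·T⁴  ⇒  T⁴ = (1−a)S/(4σ).
T⁴ = 0.939·10200/(4·5.67×10⁻⁸) = 4.223×10¹⁰ K⁴.
T = (4.223×10¹⁰)^(1/4).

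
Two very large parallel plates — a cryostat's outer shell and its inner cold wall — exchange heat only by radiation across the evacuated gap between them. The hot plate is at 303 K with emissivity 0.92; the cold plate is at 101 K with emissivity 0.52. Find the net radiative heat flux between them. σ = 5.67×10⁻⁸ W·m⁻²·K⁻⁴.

q ≈ 235 W/m²

For two infinite grey parallel plates, q = σ(T₁⁴ − T₂⁴)/(1/ε₁ + 1/ε₂ − 1).
T₁⁴ − T₂⁴ = 8.429×10⁹ − 1.041×10⁸ = 8.325×10⁹ K⁴.
1/ε₁ + 1/ε₂ − 1 = 1.087 + 1.923 − 1 = 2.010.
q = 5.67×10⁻⁸ × 8.325×10⁹ / 2.010.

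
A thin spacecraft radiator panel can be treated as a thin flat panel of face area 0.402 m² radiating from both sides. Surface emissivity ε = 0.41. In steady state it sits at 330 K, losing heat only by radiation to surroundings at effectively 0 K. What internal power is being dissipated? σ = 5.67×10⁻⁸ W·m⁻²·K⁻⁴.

Steady state: P = εσA T⁴.
A = 2·0.402 = 0.8040 m²; T⁴ = (330)⁴ = 1.186×10¹⁰ K⁴.
P = 0.41 × 5.67×10⁻⁸ × 0.8040 × 1.186×10¹⁰.

P ≈ 222 W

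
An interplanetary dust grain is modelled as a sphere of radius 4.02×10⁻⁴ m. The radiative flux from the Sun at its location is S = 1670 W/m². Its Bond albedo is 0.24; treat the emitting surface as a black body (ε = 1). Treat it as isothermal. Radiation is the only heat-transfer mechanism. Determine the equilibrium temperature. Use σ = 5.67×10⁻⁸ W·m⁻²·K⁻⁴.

T ≈ 274 K

At equilibrium, absorbed power = emitted power.
Absorbing cross-section = πr² = 5.077×10⁻⁷ m²; emitting surface = 4πr² = 2.031×10⁻⁶ m² (ratio 4).
(1−a)S·A_cross = εσ·A_surf·T⁴  ⇒  T⁴ = (1−a)S/(4σ).
T⁴ = 0.760·1670/(4·5.67×10⁻⁸) = 5.596×10⁹ K⁴.
T = (5.596×10⁹)^(1/4).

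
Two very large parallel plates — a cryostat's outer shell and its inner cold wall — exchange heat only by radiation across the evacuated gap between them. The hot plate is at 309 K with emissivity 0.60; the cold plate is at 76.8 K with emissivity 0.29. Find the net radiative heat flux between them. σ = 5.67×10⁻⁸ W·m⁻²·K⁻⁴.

q ≈ 125 W/m²

For two infinite grey parallel plates, q = σ(T₁⁴ − T₂⁴)/(1/ε₁ + 1/ε₂ − 1).
T₁⁴ − T₂⁴ = 9.117×10⁹ − 3.479×10⁷ = 9.082×10⁹ K⁴.
1/ε₁ + 1/ε₂ − 1 = 1.667 + 3.448 − 1 = 4.115.
q = 5.67×10⁻⁸ × 9.082×10⁹ / 4.115.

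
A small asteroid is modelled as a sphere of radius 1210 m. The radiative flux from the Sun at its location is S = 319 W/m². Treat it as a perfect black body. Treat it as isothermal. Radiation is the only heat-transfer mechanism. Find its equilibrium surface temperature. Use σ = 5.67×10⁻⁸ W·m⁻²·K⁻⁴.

T ≈ 194 K

At equilibrium, absorbed power = emitted power.
Absorbing cross-section = πr² = 4.600×10⁶ m²; emitting surface = 4πr² = 1.840×10⁷ m² (ratio 4).
S·A_cross = εσ·A_surf·T⁴  ⇒  T⁴ = S/(4σ).
T⁴ = 1.00·319/(4·5.67×10⁻⁸) = 1.407×10⁹ K⁴.
T = (1.407×10⁹)^(1/4).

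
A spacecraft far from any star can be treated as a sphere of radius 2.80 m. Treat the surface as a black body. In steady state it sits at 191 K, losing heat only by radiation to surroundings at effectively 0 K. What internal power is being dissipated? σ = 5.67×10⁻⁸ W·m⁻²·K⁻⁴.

P ≈ 7430 W

Steady state: P = εσA T⁴.
A = 4πr² = 98.52 m²; T⁴ = (191)⁴ = 1.331×10⁹ K⁴.
P = 1.0 × 5.67×10⁻⁸ × 98.52 × 1.331×10⁹.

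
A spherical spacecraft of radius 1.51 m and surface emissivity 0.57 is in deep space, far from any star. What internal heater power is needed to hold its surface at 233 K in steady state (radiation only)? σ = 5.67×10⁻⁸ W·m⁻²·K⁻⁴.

P = εσ·4πr²·T⁴.
4πr² = 28.65 m²; T⁴ = 2.947×10⁹ K⁴.
P = 0.57·5.67×10⁻⁸·28.65·2.947×10⁹.

P ≈ 2730 W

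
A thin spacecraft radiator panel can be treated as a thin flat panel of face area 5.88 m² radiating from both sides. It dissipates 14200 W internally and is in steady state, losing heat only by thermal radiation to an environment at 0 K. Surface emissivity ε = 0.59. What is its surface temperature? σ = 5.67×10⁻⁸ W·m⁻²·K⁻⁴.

Steady state: internal power = radiated power, P = εσA T⁴.
Radiating area A = 2·5.88 = 11.76 m².
T⁴ = P/(εσA) = 14200/(0.59·5.67×10⁻⁸·11.76) = 3.609×10¹⁰ K⁴.
T = (3.609×10¹⁰)^(1/4).

T ≈ 436 K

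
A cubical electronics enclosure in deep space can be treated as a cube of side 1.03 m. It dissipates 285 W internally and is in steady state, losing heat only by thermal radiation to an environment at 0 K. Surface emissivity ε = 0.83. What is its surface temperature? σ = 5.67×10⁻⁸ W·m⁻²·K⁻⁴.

T ≈ 176 K

Steady state: internal power = radiated power, P = εσA T⁴.
Radiating area A = 6L² = 6.365 m².
T⁴ = P/(εσA) = 285/(0.83·5.67×10⁻⁸·6.365) = 9.514×10⁸ K⁴.
T = (9.514×10⁸)^(1/4).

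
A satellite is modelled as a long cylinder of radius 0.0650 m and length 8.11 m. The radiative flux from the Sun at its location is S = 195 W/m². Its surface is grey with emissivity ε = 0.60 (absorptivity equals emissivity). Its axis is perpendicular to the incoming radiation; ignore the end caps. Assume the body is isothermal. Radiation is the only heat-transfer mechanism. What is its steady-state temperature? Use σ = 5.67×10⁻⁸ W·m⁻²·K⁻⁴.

At equilibrium, absorbed power = emitted power.
Absorbing cross-section = 2rL = 1.054 m²; emitting surface = 2πrL = 3.312 m² (ratio π).
εS·A_cross = εσ·A_surf·T⁴  ⇒  T⁴ = S/(πσ)   (ε cancels).
T⁴ = 195/(π·5.67×10⁻⁸) = 1.095×10⁹ K⁴.
T = (1.095×10⁹)^(1/4).

T ≈ 182 K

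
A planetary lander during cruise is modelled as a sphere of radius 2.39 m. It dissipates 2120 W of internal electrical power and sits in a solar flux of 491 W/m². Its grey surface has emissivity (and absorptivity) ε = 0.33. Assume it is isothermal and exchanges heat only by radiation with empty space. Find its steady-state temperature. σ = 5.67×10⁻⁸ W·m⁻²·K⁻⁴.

At steady state, absorbed solar power + internal power = radiated power.
Absorbed: α·S·A_cross = 0.33·491·17.95 = 2908 W (cross-section πr²).
Total input = 2908 + 2120 = 5028 W.
Radiated: εσ·A_surf·T⁴ with A_surf = 4πr² = 71.78 m².
T⁴ = 5028/(0.33·5.67×10⁻⁸·71.78) = 3.743×10⁹ K⁴.

T ≈ 247 K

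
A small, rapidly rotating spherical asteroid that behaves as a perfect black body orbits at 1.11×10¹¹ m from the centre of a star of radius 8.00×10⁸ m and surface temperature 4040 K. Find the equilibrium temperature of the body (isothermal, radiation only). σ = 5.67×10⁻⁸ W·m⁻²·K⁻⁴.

The star's surface emits σT_*⁴; at distance d the flux is S = σT_*⁴(R_*/d)².
S = 5.67×10⁻⁸·(4040)⁴·(8.00×10⁸/1.11×10¹¹)² = 784.6 W/m².
For an isothermal sphere T⁴ = (1−a)S/(4σ) = 3.459×10⁹ K⁴.

T ≈ 243 K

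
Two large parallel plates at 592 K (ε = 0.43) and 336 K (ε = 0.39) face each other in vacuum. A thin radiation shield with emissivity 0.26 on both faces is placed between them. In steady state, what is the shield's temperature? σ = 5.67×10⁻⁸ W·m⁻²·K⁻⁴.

T_s ≈ 513 K

In steady state the net flux on the hot side equals that on the cold side.
σ(T₁⁴−T_s⁴)/D₁ = σ(T_s⁴−T₂⁴)/D₂, with D₁ = 1/ε₁+1/ε_s−1 = 5.172, D₂ = 1/ε_s+1/ε₂−1 = 5.410.
Solve for T_s⁴: T_s⁴ = (D₂·T₁⁴ + D₁·T₂⁴)/(D₁+D₂) = 6.903×10¹⁰ K⁴.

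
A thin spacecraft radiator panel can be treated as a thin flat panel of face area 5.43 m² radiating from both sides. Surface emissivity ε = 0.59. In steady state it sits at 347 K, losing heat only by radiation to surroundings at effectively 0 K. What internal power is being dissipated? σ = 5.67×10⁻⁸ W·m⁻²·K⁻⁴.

P ≈ 5270 W

Steady state: P = εσA T⁴.
A = 2·5.43 = 10.86 m²; T⁴ = (347)⁴ = 1.450×10¹⁰ K⁴.
P = 0.59 × 5.67×10⁻⁸ × 10.86 × 1.450×10¹⁰.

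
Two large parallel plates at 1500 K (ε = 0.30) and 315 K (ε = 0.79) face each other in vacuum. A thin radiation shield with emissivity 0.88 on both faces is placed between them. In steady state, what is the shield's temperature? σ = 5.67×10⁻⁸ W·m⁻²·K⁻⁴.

T_s ≈ 1100 K

In steady state the net flux on the hot side equals that on the cold side.
σ(T₁⁴−T_s⁴)/D₁ = σ(T_s⁴−T₂⁴)/D₂, with D₁ = 1/ε₁+1/ε_s−1 = 3.470, D₂ = 1/ε_s+1/ε₂−1 = 1.402.
Solve for T_s⁴: T_s⁴ = (D₂·T₁⁴ + D₁·T₂⁴)/(D₁+D₂) = 1.464×10¹² K⁴.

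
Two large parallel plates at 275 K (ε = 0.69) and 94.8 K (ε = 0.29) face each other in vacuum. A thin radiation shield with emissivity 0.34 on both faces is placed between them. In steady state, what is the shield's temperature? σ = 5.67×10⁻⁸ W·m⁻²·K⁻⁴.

T_s ≈ 244 K

In steady state the net flux on the hot side equals that on the cold side.
σ(T₁⁴−T_s⁴)/D₁ = σ(T_s⁴−T₂⁴)/D₂, with D₁ = 1/ε₁+1/ε_s−1 = 3.390, D₂ = 1/ε_s+1/ε₂−1 = 5.389.
Solve for T_s⁴: T_s⁴ = (D₂·T₁⁴ + D₁·T₂⁴)/(D₁+D₂) = 3.542×10⁹ K⁴.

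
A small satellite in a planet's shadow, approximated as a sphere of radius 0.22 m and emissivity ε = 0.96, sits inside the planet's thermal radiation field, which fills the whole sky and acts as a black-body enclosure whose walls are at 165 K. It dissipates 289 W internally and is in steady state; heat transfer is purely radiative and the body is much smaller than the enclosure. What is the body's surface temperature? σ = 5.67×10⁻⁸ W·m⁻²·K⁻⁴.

T ≈ 312 K

For a small grey body in a large enclosure, net radiated power = εσA(T⁴ − T_w⁴).
Steady state: P = εσA(T⁴ − T_w⁴) with A = 4πr² = 0.6082 m².
T⁴ = P/(εσA) + T_w⁴ = 289/(0.96·5.67×10⁻⁸·0.6082) + (165)⁴
    = 8.729×10⁹ + 7.412×10⁸ = 9.471×10⁹ K⁴.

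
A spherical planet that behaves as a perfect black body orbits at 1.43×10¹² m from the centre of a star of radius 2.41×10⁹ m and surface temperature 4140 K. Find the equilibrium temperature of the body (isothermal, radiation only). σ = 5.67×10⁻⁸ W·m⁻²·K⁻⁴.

The star's surface emits σT_*⁴; at distance d the flux is S = σT_*⁴(R_*/d)².
S = 5.67×10⁻⁸·(4140)⁴·(2.41×10⁹/1.43×10¹²)² = 47.31 W/m².
For an isothermal sphere T⁴ = (1−a)S/(4σ) = 2.086×10⁸ K⁴.

T ≈ 120 K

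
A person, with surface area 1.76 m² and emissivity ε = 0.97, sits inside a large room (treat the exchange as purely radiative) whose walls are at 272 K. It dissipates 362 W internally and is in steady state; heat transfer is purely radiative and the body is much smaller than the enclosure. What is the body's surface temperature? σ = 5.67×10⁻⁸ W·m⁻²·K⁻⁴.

T ≈ 310 K

For a small grey body in a large enclosure, net radiated power = εσA(T⁴ − T_w⁴).
Steady state: P = εσA(T⁴ − T_w⁴) with A = 1.76 m².
T⁴ = P/(εσA) + T_w⁴ = 362/(0.97·5.67×10⁻⁸·1.760) + (272)⁴
    = 3.740×10⁹ + 5.474×10⁹ = 9.213×10⁹ K⁴.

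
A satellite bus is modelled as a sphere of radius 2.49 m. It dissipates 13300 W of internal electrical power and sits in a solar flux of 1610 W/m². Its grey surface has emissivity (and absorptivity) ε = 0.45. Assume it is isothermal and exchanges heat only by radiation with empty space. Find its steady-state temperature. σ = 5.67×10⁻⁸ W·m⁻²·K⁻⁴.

At steady state, absorbed solar power + internal power = radiated power.
Absorbed: α·S·A_cross = 0.45·1610·19.48 = 14110 W (cross-section πr²).
Total input = 14110 + 13300 = 27410 W.
Radiated: εσ·A_surf·T⁴ with A_surf = 4πr² = 77.91 m².
T⁴ = 27410/(0.45·5.67×10⁻⁸·77.91) = 1.379×10¹⁰ K⁴.

T ≈ 343 K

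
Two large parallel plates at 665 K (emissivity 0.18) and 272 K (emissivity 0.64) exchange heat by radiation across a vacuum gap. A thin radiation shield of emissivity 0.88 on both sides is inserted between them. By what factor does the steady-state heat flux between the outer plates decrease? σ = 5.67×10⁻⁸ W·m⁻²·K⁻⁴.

Without shield: q₀ = σΔ(T⁴)/(1/ε₁+1/ε₂−1) with denominator 6.118.
With shield the two gaps are in series; the resistances add: (1/ε₁+1/ε_s−1)+(1/ε_s+1/ε₂−1) = 5.692+1.699 = 7.391.
Heat-flux ratio q₀/q = 7.391/6.118.

factor ≈ 1.21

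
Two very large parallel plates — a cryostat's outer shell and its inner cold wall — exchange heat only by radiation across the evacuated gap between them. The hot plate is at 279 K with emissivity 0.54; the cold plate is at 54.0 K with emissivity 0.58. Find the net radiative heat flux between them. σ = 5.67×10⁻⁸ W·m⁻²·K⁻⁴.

For two infinite grey parallel plates, q = σ(T₁⁴ − T₂⁴)/(1/ε₁ + 1/ε₂ − 1).
T₁⁴ − T₂⁴ = 6.059×10⁹ − 8.503×10⁶ = 6.051×10⁹ K⁴.
1/ε₁ + 1/ε₂ − 1 = 1.852 + 1.724 − 1 = 2.576.
q = 5.67×10⁻⁸ × 6.051×10⁹ / 2.576.

q ≈ 133 W/m²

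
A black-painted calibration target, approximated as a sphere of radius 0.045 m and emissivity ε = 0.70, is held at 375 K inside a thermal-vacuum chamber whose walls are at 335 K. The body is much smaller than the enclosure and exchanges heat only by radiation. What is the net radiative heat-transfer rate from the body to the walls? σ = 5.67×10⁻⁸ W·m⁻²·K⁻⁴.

For a small grey body in a large enclosure: P_net = εσA(T_body⁴ − T_wall⁴).
A = 4πr² = 0.02545 m²; T_body⁴ − T_wall⁴ = 1.978×10¹⁰ − 1.259×10¹⁰ = 7.181×10⁹ K⁴.
|P_net| = 0.70·5.67×10⁻⁸·0.02545·7.181×10⁹.

P_net ≈ 7.25 W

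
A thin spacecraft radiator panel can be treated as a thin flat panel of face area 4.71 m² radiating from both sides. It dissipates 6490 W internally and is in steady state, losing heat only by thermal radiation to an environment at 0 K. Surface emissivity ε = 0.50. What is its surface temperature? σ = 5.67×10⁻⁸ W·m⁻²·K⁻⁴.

T ≈ 395 K

Steady state: internal power = radiated power, P = εσA T⁴.
Radiating area A = 2·4.71 = 9.420 m².
T⁴ = P/(εσA) = 6490/(0.50·5.67×10⁻⁸·9.420) = 2.430×10¹⁰ K⁴.
T = (2.430×10¹⁰)^(1/4).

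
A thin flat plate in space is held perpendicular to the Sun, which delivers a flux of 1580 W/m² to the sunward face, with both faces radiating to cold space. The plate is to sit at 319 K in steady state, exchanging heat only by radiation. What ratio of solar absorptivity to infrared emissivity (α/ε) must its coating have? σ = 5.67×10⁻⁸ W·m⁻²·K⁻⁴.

α/ε ≈ 0.743

Balance: αS·A = εσ·2A·T⁴ ⇒ α/ε = 2σT⁴/S.
α/ε = 2·5.67×10⁻⁸·(319)⁴/1580 = 2·5.67×10⁻⁸·1.036×10¹⁰/1580.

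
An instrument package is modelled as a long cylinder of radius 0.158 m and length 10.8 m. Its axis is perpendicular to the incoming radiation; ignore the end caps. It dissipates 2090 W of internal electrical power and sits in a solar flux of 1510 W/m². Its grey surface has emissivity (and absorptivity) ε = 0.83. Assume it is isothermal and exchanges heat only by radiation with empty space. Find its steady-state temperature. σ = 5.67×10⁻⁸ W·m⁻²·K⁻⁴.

At steady state, absorbed solar power + internal power = radiated power.
Absorbed: α·S·A_cross = 0.83·1510·3.413 = 4277 W (cross-section 2rL).
Total input = 4277 + 2090 = 6367 W.
Radiated: εσ·A_surf·T⁴ with A_surf = 2πrL = 10.72 m².
T⁴ = 6367/(0.83·5.67×10⁻⁸·10.72) = 1.262×10¹⁰ K⁴.

T ≈ 335 K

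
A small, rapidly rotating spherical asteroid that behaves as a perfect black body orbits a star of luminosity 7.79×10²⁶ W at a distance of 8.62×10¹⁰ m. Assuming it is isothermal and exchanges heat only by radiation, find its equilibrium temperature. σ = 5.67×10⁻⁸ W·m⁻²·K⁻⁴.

T ≈ 438 K

First find the stellar flux at distance d: S = L/(4πd²) = 7.79×10²⁶/(4π·(8.62×10¹⁰)²) = 8343 W/m².
For an isothermal sphere, absorbed (1−a)S·πr² = emitted σ·4πr²·T⁴, so T⁴ = (1−a)S/(4σ).
T⁴ = 1.00·8343/(4·5.67×10⁻⁸) = 3.678×10¹⁰ K⁴.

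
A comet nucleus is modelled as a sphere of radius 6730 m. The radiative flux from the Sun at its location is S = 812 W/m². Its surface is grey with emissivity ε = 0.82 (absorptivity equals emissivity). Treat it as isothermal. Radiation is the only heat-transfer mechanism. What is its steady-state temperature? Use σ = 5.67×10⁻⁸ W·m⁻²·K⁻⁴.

At equilibrium, absorbed power = emitted power.
Absorbing cross-section = πr² = 1.423×10⁸ m²; emitting surface = 4πr² = 5.692×10⁸ m² (ratio 4).
εS·A_cross = εσ·A_surf·T⁴  ⇒  T⁴ = S/(4σ)   (ε cancels).
T⁴ = 812/(4·5.67×10⁻⁸) = 3.580×10⁹ K⁴.
T = (3.580×10⁹)^(1/4).

T ≈ 245 K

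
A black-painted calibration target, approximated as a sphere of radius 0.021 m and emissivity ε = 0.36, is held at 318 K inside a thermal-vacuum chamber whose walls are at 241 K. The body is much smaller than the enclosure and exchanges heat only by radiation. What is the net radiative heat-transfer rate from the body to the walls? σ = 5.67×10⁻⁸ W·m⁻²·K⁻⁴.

P_net ≈ 0.775 W

For a small grey body in a large enclosure: P_net = εσA(T_body⁴ − T_wall⁴).
A = 4πr² = 0.005542 m²; T_body⁴ − T_wall⁴ = 1.023×10¹⁰ − 3.373×10⁹ = 6.853×10⁹ K⁴.
|P_net| = 0.36·5.67×10⁻⁸·0.005542·6.853×10⁹.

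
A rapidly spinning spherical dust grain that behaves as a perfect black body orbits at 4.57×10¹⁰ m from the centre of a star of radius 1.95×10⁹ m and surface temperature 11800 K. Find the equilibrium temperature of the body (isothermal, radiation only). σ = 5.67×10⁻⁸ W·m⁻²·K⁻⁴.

T ≈ 1720 K

The star's surface emits σT_*⁴; at distance d the flux is S = σT_*⁴(R_*/d)².
S = 5.67×10⁻⁸·(11800)⁴·(1.95×10⁹/4.57×10¹⁰)² = 2.001×10⁶ W/m².
For an isothermal sphere T⁴ = (1−a)S/(4σ) = 8.825×10¹² K⁴.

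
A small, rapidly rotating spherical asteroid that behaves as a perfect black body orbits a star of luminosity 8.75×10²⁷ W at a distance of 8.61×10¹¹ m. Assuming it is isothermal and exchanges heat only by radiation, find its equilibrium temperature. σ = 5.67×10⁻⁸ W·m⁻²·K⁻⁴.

T ≈ 254 K

First find the stellar flux at distance d: S = L/(4πd²) = 8.75×10²⁷/(4π·(8.61×10¹¹)²) = 939.3 W/m².
For an isothermal sphere, absorbed (1−a)S·πr² = emitted σ·4πr²·T⁴, so T⁴ = (1−a)S/(4σ).
T⁴ = 1.00·939.3/(4·5.67×10⁻⁸) = 4.141×10⁹ K⁴.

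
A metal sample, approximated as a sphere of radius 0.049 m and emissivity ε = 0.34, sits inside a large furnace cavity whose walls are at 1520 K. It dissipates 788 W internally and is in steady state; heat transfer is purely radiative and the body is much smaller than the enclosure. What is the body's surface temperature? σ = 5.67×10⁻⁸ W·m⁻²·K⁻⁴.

T ≈ 1610 K

For a small grey body in a large enclosure, net radiated power = εσA(T⁴ − T_w⁴).
Steady state: P = εσA(T⁴ − T_w⁴) with A = 4πr² = 0.03017 m².
T⁴ = P/(εσA) + T_w⁴ = 788/(0.34·5.67×10⁻⁸·0.03017) + (1520)⁴
    = 1.355×10¹² + 5.338×10¹² = 6.693×10¹² K⁴.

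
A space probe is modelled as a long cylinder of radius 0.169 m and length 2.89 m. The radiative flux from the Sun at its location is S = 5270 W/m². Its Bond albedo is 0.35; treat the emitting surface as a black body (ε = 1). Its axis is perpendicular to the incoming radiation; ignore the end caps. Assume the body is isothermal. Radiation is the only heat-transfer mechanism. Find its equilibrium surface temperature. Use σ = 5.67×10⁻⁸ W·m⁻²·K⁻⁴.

At equilibrium, absorbed power = emitted power.
Absorbing cross-section = 2rL = 0.9768 m²; emitting surface = 2πrL = 3.069 m² (ratio π).
(1−a)S·A_cross = εσ·A_surf·T⁴  ⇒  T⁴ = (1−a)S/(πσ).
T⁴ = 0.650·5270/(π·5.67×10⁻⁸) = 1.923×10¹⁰ K⁴.
T = (1.923×10¹⁰)^(1/4).

T ≈ 372 K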